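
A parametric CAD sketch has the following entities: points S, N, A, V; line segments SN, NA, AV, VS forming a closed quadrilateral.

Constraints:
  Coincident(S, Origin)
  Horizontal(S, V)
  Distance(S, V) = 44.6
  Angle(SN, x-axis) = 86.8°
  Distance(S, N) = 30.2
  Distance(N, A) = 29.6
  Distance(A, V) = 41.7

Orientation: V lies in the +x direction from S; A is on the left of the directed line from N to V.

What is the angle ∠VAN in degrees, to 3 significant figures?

93.2°

Checks: SN at 86.80° ✓; |NA| = 29.60 ✓; |AV| = 41.70 ✓.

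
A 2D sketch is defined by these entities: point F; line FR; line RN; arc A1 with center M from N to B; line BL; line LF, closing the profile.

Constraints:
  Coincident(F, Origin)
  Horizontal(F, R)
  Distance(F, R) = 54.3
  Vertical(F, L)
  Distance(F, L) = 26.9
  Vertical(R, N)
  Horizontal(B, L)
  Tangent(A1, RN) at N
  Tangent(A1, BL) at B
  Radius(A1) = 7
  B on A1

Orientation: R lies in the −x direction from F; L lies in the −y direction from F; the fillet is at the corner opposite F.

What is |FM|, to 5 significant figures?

51.316

FL is vertical with |FL| = 26.9 and L on the −y side, so L = (0.0000, -26.900). The virtual corner opposite F is at (-54.300, -26.900). A1 meets RN tangentially, so MN is at right angles to RN and since A1 is tangent to BL there, MB ⟂ BL, with radius 7.0, so the center M sits 7.0 in from both sides at M = (-47.300, -19.900). Then |FM| = |M − F| = 51.316.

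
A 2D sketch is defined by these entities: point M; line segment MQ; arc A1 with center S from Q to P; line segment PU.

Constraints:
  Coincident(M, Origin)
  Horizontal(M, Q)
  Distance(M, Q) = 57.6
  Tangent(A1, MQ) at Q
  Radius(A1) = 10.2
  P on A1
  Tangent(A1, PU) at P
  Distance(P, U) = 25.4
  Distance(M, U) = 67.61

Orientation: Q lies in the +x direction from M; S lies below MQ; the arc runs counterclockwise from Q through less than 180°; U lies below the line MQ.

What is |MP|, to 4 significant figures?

49.83

M is at the origin; M and Q share the same y with |MQ| = 57.6 and Q on the +x side, so Q = (57.60, 0.000). Since A1 is tangent to MQ there, SQ ⟂ MQ, so S = Q + (0, -10.2) = (57.60, -10.20). Since SP ⟂ PU (tangency), |SU| = √(10.2² + 25.4²) = 27.37 regardless of where P sits on A1. So U lies on both circle(M, 67.61) and circle(S, 27.37); the below-MQ intersection is U = (56.23, -37.54). P is the foot of the tangent from U: P = (47.96, -13.52).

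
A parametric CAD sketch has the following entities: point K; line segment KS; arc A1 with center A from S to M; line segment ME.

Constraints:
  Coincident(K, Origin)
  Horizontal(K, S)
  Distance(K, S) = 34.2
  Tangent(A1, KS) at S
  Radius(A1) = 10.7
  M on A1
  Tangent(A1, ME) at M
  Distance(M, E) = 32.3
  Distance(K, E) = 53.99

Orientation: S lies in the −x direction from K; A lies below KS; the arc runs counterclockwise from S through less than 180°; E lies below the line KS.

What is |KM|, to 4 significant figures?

46.47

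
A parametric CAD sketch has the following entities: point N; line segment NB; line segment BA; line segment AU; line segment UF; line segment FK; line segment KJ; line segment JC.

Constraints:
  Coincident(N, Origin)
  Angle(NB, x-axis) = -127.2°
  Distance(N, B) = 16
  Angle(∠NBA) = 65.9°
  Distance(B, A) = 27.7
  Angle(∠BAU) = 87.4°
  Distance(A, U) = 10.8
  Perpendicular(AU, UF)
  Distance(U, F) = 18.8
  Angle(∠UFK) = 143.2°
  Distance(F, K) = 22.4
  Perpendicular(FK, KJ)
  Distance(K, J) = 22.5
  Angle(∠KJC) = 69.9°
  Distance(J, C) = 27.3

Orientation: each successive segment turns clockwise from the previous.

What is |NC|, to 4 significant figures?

18.01

FK is perpendicular to KJ, so KJ runs at 169.3°; with |KJ| = 22.5, J = (-31.27, -18.41). ∠KJC = 69.9° gives JC at 59.20° from the x-axis; with |JC| = 27.3, C = (-17.30, 5.037). Then |NC| = |C − N| = 18.01.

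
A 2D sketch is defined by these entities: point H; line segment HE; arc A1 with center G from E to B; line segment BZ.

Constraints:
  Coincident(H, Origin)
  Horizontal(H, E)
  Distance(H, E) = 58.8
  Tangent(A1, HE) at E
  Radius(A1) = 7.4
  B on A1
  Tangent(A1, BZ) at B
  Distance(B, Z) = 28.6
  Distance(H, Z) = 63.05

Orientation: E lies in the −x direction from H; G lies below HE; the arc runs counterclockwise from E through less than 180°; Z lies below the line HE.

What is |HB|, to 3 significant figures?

66.2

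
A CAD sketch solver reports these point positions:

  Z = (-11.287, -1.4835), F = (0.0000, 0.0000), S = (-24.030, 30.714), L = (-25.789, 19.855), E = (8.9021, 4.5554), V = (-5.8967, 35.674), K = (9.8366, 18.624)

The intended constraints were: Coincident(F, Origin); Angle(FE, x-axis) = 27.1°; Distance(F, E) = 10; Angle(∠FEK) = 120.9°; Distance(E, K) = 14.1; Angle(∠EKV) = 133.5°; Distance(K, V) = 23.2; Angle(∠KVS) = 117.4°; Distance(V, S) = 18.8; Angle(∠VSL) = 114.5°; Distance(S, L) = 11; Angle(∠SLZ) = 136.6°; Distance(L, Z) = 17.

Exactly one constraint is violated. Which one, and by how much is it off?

Distance(L, Z) = 17 — off by 8.80.

F = (0.00, 0.00) ✓; FE at 27.10° ✓; |FE| = 10.00 ✓; ∠FEK = 120.9° ✓; |EK| = 14.10 ✓; ∠EKV = 133.5° ✓; |KV| = 23.20 ✓; ∠KVS = 117.4° ✓; |VS| = 18.80 ✓; ∠VSL = 114.5° ✓; |SL| = 11.00 ✓; ∠SLZ = 136.6° ✓; |LZ| = 25.80 ✗.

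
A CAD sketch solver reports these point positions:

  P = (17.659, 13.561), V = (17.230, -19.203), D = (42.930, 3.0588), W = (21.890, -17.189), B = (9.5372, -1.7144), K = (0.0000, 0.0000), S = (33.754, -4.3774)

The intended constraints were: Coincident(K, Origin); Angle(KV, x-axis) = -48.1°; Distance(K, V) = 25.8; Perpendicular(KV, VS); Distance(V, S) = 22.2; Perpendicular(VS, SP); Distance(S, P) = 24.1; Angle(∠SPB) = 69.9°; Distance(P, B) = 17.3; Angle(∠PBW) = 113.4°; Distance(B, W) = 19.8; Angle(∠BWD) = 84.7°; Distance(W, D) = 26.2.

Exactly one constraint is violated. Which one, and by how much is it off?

Distance(W, D) = 26.2 — off by 3.00.

K = (0.00, 0.00) ✓; KV at -48.10° ✓; |KV| = 25.80 ✓; ∠(KV, VS) = 90.00° ✓; |VS| = 22.20 ✓; ∠(VS, SP) = 90.00° ✓; |SP| = 24.10 ✓; ∠SPB = 69.90° ✓; |PB| = 17.30 ✓; ∠PBW = 113.4° ✓; |BW| = 19.80 ✓; ∠BWD = 84.70° ✓; |WD| = 29.20 ✗.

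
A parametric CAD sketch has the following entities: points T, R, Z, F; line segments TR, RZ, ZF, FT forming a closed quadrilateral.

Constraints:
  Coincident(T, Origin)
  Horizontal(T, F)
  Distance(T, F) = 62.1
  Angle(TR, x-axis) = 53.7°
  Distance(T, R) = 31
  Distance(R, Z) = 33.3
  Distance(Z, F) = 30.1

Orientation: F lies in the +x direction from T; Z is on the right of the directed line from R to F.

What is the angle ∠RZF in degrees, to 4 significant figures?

105.1°

Checks: |RZ| = 33.30 ✓; |ZF| = 30.10 ✓.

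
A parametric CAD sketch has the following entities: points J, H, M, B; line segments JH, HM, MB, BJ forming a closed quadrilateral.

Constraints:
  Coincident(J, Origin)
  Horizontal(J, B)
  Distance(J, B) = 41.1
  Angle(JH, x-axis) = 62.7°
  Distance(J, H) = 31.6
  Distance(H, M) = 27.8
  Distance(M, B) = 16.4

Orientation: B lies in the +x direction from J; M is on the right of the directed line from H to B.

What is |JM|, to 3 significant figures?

25.0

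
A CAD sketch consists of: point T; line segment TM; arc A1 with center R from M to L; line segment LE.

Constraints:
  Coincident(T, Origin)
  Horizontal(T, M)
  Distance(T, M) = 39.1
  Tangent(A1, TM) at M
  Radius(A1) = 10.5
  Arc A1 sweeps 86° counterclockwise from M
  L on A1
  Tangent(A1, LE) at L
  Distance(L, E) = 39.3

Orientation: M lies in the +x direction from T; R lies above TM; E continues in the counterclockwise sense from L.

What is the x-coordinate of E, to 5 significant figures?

52.316

T is at the origin; T and M share the same y with |TM| = 39.1 and M on the +x side, so M = (39.100, 0.0000). Tangency of A1 to TM means the radius RM is perpendicular to TM, so R = M + (0, 10.5) = (39.100, 10.500). On A1, M sits at bearing -90° from R; an 86° counterclockwise sweep puts L at bearing -4°, so L = R + 10.5·(cos -4°, sin -4°) = (49.574, 9.7676). Tangency of A1 to LE means the radius RL is perpendicular to LE, so LE runs along (−sin -4°, cos -4°); with |LE| = 39.3, E = (52.316, 48.972). So E.x = 52.316.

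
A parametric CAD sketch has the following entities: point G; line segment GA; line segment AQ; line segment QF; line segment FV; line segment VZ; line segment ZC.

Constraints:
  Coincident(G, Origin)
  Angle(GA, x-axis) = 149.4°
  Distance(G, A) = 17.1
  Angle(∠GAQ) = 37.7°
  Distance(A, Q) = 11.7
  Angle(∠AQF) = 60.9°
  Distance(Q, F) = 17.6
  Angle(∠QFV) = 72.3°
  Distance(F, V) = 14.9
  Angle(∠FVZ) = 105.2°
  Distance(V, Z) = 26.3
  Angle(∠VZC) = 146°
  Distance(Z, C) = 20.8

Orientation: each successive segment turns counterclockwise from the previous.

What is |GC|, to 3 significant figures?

38.9

∠FVZ = 105.2° gives VZ at -127° from the x-axis; with |VZ| = 26.3, Z = (-28.8, -4.15). ∠VZC = 146.0° gives ZC at -92.7° from the x-axis; with |ZC| = 20.8, C = (-29.8, -24.9). Then |GC| = |C − G| = 38.9.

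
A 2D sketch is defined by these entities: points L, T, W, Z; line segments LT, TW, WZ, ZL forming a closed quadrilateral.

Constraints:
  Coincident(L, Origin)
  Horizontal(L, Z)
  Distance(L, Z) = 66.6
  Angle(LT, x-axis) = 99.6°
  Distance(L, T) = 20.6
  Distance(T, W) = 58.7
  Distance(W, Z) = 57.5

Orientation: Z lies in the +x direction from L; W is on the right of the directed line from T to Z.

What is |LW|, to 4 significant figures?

39.01

L is at the origin; LZ is horizontal with |LZ| = 66.6 and Z in +x, so Z = (66.6, 0). LT runs at 99.6° with |LT| = 20.6, so T = (-3.435, 20.31). W is determined by |TW| = 58.7 and |WZ| = 57.5 together: it lies at the intersection of circle(T, 58.7) and circle(Z, 57.5). With |TZ| = 72.92, the foot of the radical line on TZ is 37.42 from T and the perpendicular offset is √(58.7² − 37.42²) = 45.23. Taking the right-of-TZ solution: W = (19.90, -33.55).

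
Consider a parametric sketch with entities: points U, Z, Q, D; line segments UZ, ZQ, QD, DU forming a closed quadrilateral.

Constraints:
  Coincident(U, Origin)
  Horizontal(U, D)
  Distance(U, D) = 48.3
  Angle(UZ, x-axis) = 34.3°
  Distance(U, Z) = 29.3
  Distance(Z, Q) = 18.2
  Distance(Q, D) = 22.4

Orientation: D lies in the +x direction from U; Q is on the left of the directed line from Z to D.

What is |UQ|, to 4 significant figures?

46.91

U is at the origin; U and D share the same y with |UD| = 48.3 and D in +x, so D = (48.3, 0). UZ runs at 34.3° with |UZ| = 29.3, so Z = (24.20, 16.51). Q is determined by |ZQ| = 18.2 and |QD| = 22.4 together: it lies at the intersection of circle(Z, 18.2) and circle(D, 22.4). With |ZD| = 29.21, the foot of the radical line on ZD is 11.69 from Z and the perpendicular offset is √(18.2² − 11.69²) = 13.95. Taking the left-of-ZD solution: Q = (41.73, 21.42).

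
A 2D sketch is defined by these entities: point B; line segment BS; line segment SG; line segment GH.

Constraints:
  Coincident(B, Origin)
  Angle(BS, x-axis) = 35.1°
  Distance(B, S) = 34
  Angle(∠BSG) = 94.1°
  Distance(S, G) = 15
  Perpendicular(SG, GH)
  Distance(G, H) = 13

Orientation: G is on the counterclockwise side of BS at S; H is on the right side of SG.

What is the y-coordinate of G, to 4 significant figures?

32.41

B is at the origin; BS runs at 35.1° with length 34.0, so S = 34.0·(cos 35.1°, sin 35.1°) = (27.82, 19.55). ∠BSG = 94.1°, so SG runs at 35.1° + (180° − 94.1°) = 121.0° from the x-axis; with |SG| = 15.0, G = S + 15.0·(cos 121.0°, sin 121.0°) = (20.09, 32.41). So G.y = 32.41.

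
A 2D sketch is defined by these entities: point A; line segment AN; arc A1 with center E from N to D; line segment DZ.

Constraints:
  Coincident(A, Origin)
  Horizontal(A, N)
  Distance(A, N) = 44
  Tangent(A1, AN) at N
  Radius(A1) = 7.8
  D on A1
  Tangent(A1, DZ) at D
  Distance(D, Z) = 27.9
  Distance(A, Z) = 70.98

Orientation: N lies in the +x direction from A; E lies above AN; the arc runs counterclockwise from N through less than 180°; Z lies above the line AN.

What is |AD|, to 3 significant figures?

50.7

Checks: |AN| = 44.00 ✓; |ED| = 7.800 ✓; ∠(ED, DZ) = 90.00° ✓; |DZ| = 27.90 ✓; |AZ| = 70.98 ✓.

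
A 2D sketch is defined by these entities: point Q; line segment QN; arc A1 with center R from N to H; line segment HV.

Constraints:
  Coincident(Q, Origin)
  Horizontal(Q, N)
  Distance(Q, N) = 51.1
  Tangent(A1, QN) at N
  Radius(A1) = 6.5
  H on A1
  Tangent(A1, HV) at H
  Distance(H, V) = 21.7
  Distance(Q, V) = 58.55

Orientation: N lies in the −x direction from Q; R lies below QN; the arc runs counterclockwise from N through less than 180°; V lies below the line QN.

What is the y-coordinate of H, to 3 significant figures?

-8.45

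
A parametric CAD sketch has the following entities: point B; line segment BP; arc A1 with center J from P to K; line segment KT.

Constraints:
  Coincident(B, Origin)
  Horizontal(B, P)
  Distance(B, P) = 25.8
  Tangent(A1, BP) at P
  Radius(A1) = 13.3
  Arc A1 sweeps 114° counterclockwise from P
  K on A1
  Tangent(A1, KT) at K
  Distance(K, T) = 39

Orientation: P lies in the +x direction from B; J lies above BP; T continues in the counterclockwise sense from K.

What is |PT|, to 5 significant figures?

54.465

B is at the origin; B and P share the same y with |BP| = 25.8 and P on the +x side, so P = (25.800, 0.0000). A1 meets BP tangentially, so JP is at right angles to BP, so J = P + (0, 13.3) = (25.800, 13.300). On A1, P sits at bearing -90° from J; a 114° counterclockwise sweep puts K at bearing 24°, so K = J + 13.3·(cos 24°, sin 24°) = (37.950, 18.710). A1 meets KT tangentially, so JK is at right angles to KT, so KT runs along (−sin 24°, cos 24°); with |KT| = 39.0, T = (22.087, 54.338). Then |PT| = |T − P| = 54.465.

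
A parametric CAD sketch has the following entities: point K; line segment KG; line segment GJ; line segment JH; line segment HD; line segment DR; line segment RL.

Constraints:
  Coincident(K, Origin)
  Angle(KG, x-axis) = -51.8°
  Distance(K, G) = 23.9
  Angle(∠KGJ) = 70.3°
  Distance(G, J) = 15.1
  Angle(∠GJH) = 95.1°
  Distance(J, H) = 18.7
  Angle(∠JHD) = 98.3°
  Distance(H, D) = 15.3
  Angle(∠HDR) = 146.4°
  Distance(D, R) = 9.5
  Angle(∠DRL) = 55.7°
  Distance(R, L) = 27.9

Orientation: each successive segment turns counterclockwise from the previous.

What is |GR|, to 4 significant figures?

20.16

∠JHD = 98.3° gives HD at -135.5° from the x-axis; with |HD| = 15.3, D = (-3.004, -5.408). ∠HDR = 146.4° gives DR at -101.9° from the x-axis; with |DR| = 9.5, R = (-4.963, -14.70). Then |GR| = |R − G| = 20.16.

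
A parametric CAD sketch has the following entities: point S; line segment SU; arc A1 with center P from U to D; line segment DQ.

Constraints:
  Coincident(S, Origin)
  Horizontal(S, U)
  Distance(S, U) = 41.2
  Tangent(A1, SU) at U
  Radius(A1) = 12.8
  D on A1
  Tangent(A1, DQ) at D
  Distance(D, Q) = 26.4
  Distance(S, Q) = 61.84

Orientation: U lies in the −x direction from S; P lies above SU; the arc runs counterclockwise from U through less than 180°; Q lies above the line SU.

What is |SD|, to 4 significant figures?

36.61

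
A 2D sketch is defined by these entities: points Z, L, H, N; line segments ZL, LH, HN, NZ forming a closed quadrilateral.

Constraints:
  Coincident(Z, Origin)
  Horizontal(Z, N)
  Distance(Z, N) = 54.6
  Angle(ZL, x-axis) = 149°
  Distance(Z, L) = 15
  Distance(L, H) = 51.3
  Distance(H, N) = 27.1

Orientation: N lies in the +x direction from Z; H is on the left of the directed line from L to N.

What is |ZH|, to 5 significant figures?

42.139

Checks: Z.y = 0.00, N.y = 0.00 ✓; |LH| = 51.30 ✓; |HN| = 27.10 ✓.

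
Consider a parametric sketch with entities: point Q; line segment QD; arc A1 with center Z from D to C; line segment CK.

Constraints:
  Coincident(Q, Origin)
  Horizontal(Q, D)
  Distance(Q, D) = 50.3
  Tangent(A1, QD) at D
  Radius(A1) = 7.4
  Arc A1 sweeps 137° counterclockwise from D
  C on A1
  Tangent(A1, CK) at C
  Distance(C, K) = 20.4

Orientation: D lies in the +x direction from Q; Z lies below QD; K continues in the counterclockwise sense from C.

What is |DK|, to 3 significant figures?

28.5

On A1, D sits at bearing 90° from Z; a 137° counterclockwise sweep puts C at bearing 227°, so C = Z + 7.4·(cos 227°, sin 227°) = (45.3, -12.8). The tangent condition forces ZC to be normal to CK, so CK runs along (−sin 227°, cos 227°); with |CK| = 20.4, K = (60.2, -26.7). Then |DK| = |K − D| = 28.5.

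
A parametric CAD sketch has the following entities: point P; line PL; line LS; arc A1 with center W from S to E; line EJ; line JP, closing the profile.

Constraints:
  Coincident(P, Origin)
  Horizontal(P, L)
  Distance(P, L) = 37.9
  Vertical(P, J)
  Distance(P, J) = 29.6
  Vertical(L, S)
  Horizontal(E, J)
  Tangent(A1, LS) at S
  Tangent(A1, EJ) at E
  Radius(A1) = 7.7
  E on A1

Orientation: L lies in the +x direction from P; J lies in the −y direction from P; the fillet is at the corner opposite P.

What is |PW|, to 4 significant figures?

37.30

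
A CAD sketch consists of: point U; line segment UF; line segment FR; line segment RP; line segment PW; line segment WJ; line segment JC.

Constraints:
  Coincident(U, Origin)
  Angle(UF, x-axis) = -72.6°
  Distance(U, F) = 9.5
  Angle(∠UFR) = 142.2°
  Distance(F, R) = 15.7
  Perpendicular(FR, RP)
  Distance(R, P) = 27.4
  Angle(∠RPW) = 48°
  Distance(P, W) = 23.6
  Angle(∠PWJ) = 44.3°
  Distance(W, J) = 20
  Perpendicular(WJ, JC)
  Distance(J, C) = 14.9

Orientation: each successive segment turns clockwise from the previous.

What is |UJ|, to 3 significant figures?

26.1

∠RPW = 48.0° gives PW at 27.6° from the x-axis; with |PW| = 23.6, W = (-7.40, -3.30). ∠PWJ = 44.3° gives WJ at -108° from the x-axis; with |WJ| = 20.0, J = (-13.6, -22.3). Then |UJ| = |J − U| = 26.1.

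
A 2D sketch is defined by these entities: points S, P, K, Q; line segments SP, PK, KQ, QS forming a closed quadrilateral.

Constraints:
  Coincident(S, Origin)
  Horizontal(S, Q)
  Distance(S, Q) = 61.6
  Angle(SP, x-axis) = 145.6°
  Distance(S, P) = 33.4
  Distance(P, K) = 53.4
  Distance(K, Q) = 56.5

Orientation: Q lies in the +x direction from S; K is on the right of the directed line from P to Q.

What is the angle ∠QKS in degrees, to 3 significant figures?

92.7°

S is at the origin; SQ is horizontal with |SQ| = 61.6 and Q in +x, so Q = (61.6, 0). SP runs at 145.6° with |SP| = 33.4, so P = (-27.6, 18.9). K is determined by |PK| = 53.4 and |KQ| = 56.5 together: it lies at the intersection of circle(P, 53.4) and circle(Q, 56.5). With |PQ| = 91.1, the foot of the radical line on PQ is 43.7 from P and the perpendicular offset is √(53.4² − 43.7²) = 30.7. Taking the right-of-PQ solution: K = (8.84, -20.2).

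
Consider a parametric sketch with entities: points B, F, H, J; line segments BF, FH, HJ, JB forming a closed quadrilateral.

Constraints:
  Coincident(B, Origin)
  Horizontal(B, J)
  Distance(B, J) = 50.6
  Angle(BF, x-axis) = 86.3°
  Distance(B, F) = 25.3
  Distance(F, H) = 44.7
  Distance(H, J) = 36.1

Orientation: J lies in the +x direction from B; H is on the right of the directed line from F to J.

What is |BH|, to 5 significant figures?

24.481

Checks: B.y = 0.00, J.y = 0.00 ✓; |FH| = 44.70 ✓; |HJ| = 36.10 ✓.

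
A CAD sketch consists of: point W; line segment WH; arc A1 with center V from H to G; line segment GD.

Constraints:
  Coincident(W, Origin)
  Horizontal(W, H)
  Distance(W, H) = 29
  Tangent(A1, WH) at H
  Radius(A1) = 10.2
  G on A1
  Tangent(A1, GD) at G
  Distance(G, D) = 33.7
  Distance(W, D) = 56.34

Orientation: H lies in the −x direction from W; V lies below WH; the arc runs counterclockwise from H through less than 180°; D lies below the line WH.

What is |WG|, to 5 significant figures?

40.817

Checks: |WH| = 29.00 ✓; |VG| = 10.20 ✓; ∠(VG, GD) = 90.00° ✓; |GD| = 33.70 ✓; |WD| = 56.34 ✓.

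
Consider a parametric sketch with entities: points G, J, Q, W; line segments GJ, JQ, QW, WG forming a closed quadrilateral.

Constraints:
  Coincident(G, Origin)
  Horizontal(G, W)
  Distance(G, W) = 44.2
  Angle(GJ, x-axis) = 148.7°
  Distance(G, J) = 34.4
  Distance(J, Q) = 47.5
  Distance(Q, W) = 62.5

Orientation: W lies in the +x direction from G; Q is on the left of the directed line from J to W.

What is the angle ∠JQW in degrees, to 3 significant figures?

85.9°

G is at the origin; G and W share the same y with |GW| = 44.2 and W in +x, so W = (44.2, 0). GJ runs at 148.7° with |GJ| = 34.4, so J = (-29.4, 17.9). Q is determined by |JQ| = 47.5 and |QW| = 62.5 together: it lies at the intersection of circle(J, 47.5) and circle(W, 62.5). With |JW| = 75.7, the foot of the radical line on JW is 27.0 from J and the perpendicular offset is √(47.5² − 27.0²) = 39.1. Taking the left-of-JW solution: Q = (6.04, 49.5).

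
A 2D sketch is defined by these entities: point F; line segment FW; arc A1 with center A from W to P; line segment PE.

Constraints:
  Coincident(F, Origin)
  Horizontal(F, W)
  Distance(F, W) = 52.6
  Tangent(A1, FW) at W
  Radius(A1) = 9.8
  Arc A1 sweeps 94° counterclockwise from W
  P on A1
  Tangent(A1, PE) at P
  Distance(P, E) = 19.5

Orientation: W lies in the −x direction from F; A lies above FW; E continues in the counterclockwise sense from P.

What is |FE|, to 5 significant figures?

53.370

On A1, W sits at bearing -90° from A; a 94° counterclockwise sweep puts P at bearing 4°, so P = A + 9.8·(cos 4°, sin 4°) = (-42.824, 10.484). The tangent condition forces AP to be normal to PE, so PE runs along (−sin 4°, cos 4°); with |PE| = 19.5, E = (-44.184, 29.936). Then |FE| = |E − F| = 53.370.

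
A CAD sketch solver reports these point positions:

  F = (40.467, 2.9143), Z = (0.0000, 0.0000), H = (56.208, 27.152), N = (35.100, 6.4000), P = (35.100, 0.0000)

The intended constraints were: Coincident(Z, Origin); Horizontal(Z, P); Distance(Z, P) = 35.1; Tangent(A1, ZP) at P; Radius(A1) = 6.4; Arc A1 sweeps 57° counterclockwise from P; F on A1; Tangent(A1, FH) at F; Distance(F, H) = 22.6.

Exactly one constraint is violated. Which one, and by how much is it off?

Distance(F, H) = 22.6 — off by 6.30.

Z = (0.00, 0.00) ✓; Z.y = 0.00, P.y = 0.00 ✓; |ZP| = 35.10 ✓; ∠(NP, PZ) = 90.00° ✓; |NP| = 6.400 ✓; bearing(N→F) − bearing(N→P) = 57.00° ✓; |NF| = 6.400 ✓; ∠(NF, FH) = 90.00° ✓; |FH| = 28.90 ✗.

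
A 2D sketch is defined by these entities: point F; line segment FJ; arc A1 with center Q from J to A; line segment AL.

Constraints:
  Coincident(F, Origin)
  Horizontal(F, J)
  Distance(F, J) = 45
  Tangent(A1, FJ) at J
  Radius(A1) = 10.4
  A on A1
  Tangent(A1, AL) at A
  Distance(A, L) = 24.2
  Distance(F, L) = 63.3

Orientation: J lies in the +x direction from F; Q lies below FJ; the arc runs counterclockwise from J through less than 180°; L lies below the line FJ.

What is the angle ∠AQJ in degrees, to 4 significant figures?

129.3°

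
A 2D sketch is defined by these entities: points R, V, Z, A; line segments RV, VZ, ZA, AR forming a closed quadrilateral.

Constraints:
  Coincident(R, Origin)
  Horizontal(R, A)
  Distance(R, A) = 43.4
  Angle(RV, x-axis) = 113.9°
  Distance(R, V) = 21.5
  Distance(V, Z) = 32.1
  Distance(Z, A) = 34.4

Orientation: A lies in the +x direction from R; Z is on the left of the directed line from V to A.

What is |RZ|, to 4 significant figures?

35.35

Checks: |VZ| = 32.10 ✓; |ZA| = 34.40 ✓.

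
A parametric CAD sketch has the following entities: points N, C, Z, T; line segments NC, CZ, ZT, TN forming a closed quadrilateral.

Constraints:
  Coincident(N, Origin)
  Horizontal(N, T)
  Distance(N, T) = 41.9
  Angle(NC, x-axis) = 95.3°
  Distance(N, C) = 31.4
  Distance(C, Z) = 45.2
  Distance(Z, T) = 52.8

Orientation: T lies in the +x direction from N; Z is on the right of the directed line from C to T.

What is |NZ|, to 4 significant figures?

16.31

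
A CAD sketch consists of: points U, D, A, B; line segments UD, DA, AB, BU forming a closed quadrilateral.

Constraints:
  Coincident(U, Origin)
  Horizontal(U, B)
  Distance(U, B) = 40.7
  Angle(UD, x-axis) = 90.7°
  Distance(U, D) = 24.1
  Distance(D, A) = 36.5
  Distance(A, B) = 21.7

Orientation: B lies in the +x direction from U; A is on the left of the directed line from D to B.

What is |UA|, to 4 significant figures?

41.86

Checks: UD at 90.70° ✓; |DA| = 36.50 ✓; |AB| = 21.70 ✓.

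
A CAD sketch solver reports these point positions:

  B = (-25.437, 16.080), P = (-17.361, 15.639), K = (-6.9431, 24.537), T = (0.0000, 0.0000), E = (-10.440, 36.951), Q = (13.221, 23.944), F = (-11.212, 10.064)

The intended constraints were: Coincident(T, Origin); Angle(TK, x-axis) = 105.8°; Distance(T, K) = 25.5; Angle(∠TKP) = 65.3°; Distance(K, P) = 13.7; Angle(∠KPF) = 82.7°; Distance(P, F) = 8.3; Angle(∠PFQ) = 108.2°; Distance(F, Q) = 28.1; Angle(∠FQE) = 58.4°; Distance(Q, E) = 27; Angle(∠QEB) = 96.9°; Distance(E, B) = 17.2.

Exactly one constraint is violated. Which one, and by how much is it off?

Distance(E, B) = 17.2 — off by 8.50.

T = (0.00, 0.00) ✓; TK at 105.8° ✓; |TK| = 25.50 ✓; ∠TKP = 65.30° ✓; |KP| = 13.70 ✓; ∠KPF = 82.70° ✓; |PF| = 8.300 ✓; ∠PFQ = 108.2° ✓; |FQ| = 28.10 ✓; ∠FQE = 58.40° ✓; |QE| = 27.00 ✓; ∠QEB = 96.90° ✓; |EB| = 25.70 ✗.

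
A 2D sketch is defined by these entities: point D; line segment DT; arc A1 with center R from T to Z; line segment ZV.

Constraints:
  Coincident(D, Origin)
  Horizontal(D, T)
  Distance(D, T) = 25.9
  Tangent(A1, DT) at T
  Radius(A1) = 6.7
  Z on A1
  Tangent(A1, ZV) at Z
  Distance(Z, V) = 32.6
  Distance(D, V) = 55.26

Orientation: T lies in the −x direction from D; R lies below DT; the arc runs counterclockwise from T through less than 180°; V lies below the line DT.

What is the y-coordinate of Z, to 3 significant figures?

-4.68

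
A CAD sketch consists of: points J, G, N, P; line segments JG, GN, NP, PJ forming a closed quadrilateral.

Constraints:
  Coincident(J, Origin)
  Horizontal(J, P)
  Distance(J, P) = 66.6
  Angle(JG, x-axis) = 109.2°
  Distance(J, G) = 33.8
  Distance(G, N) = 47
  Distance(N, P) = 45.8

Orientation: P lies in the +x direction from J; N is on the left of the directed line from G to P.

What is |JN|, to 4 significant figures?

49.36

J is at the origin; J and P share the same y with |JP| = 66.6 and P in +x, so P = (66.6, 0). JG runs at 109.2° with |JG| = 33.8, so G = (-11.12, 31.92). N is determined by |GN| = 47.0 and |NP| = 45.8 together: it lies at the intersection of circle(G, 47.0) and circle(P, 45.8). With |GP| = 84.02, the foot of the radical line on GP is 42.67 from G and the perpendicular offset is √(47.0² − 42.67²) = 19.70. Taking the left-of-GP solution: N = (35.84, 33.93).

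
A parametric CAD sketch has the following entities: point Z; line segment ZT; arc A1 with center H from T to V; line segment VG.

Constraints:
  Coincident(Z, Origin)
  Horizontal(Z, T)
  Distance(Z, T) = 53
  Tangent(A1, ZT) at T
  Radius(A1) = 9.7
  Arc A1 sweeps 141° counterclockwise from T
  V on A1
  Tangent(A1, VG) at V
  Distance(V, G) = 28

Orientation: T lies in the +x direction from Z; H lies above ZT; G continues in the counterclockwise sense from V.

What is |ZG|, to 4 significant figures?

51.09

Z is at the origin; ZT is horizontal with |ZT| = 53.0 and T on the +x side, so T = (53.00, 0.000). A1 meets ZT tangentially, so HT is at right angles to ZT, so H = T + (0, 9.7) = (53.00, 9.700). On A1, T sits at bearing -90° from H; a 141° counterclockwise sweep puts V at bearing 51°, so V = H + 9.7·(cos 51°, sin 51°) = (59.10, 17.24). The tangent condition forces HV to be normal to VG, so VG runs along (−sin 51°, cos 51°); with |VG| = 28.0, G = (37.34, 34.86). Then |ZG| = |G − Z| = 51.09.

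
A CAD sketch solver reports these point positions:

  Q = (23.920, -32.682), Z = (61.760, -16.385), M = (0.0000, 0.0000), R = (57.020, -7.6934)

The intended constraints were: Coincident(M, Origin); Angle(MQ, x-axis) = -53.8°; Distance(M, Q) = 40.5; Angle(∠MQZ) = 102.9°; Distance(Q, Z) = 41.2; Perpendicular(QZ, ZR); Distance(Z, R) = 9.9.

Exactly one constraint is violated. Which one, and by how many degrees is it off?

Perpendicular(QZ, ZR) — off by 5.31°.

M = (0.00, 0.00) ✓; MQ at -53.80° ✓; |MQ| = 40.50 ✓; ∠MQZ = 102.9° ✓; |QZ| = 41.20 ✓; ∠(QZ, ZR) = 95.31° ✗; |ZR| = 9.900 ✓.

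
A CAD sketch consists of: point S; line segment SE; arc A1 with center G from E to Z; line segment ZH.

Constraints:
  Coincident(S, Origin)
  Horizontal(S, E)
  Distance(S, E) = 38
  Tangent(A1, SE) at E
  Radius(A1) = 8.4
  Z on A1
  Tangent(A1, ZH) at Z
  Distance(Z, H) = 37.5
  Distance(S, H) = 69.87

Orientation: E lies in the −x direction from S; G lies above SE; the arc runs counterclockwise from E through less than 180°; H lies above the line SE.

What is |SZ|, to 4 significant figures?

34.37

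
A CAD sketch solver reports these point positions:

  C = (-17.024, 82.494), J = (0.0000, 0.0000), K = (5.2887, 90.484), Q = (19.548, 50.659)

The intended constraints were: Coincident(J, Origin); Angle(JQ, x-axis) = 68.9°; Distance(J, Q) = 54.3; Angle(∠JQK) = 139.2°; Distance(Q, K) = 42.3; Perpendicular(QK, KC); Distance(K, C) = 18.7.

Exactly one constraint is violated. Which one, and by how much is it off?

Distance(K, C) = 18.7 — off by 5.00.

J = (0.00, 0.00) ✓; JQ at 68.90° ✓; |JQ| = 54.30 ✓; ∠JQK = 139.2° ✓; |QK| = 42.30 ✓; ∠(QK, KC) = 90.00° ✓; |KC| = 23.70 ✗.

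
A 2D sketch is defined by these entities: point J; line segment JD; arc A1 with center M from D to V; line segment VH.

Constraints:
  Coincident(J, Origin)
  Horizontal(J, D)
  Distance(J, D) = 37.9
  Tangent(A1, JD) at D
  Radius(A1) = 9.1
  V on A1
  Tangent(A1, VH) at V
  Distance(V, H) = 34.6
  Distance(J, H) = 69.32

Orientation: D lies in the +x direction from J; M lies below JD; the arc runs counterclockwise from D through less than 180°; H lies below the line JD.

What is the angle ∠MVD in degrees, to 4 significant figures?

21.38°

J is at the origin; JD is horizontal with |JD| = 37.9 and D on the +x side, so D = (37.90, 0.000). The tangent condition forces MD to be normal to JD, so M = D + (0, -9.1) = (37.90, -9.100). Since MV ⟂ VH (tangency), |MH| = √(9.1² + 34.6²) = 35.78 regardless of where V sits on A1. So H lies on both circle(J, 69.32) and circle(M, 35.78); the below-JD intersection is H = (57.12, -39.28). V is the foot of the tangent from H: V = (31.72, -15.78).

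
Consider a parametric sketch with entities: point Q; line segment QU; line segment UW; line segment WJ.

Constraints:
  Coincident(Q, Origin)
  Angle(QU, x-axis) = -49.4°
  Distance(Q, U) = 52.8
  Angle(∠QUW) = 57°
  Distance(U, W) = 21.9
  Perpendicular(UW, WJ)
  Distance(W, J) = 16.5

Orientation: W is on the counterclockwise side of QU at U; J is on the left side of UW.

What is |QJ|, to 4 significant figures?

28.62

Q is at the origin; QU runs at -49.4° with length 52.8, so U = 52.8·(cos -49.4°, sin -49.4°) = (34.36, -40.09). ∠QUW = 57.0°, so UW runs at -49.4° + (180° − 57.0°) = 73.60° from the x-axis; with |UW| = 21.9, W = U + 21.9·(cos 73.60°, sin 73.60°) = (40.54, -19.08). The perpendicularity gives WJ at right angles to UW; with |WJ| = 16.5 on the left of UW, J = W + 16.5·(-0.9593, 0.2823) = (24.72, -14.42). Then |QJ| = |J − Q| = 28.62.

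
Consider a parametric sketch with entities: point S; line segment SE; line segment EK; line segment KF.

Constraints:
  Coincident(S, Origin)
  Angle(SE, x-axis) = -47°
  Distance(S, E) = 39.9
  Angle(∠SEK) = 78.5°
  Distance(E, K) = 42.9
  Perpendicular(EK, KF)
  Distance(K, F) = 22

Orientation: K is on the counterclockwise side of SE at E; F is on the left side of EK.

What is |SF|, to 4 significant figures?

38.90

S is at the origin; SE runs at -47.0° with length 39.9, so E = 39.9·(cos -47.0°, sin -47.0°) = (27.21, -29.18). ∠SEK = 78.5°, so EK runs at -47.0° + (180° − 78.5°) = 54.50° from the x-axis; with |EK| = 42.9, K = E + 42.9·(cos 54.50°, sin 54.50°) = (52.12, 5.745). EK is perpendicular to KF; with |KF| = 22.0 on the left of EK, F = K + 22.0·(-0.8141, 0.5807) = (34.21, 18.52). Then |SF| = |F − S| = 38.90.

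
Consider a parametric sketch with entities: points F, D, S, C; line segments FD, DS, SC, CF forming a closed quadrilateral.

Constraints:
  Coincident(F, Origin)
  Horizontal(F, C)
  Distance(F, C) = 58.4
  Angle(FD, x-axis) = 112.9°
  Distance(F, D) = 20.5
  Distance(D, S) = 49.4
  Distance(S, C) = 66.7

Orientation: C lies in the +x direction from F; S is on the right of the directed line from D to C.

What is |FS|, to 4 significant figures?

30.06

F is at the origin; FC is horizontal with |FC| = 58.4 and C in +x, so C = (58.4, 0). FD runs at 112.9° with |FD| = 20.5, so D = (-7.977, 18.88). S is determined by |DS| = 49.4 and |SC| = 66.7 together: it lies at the intersection of circle(D, 49.4) and circle(C, 66.7). With |DC| = 69.01, the foot of the radical line on DC is 19.95 from D and the perpendicular offset is √(49.4² − 19.95²) = 45.19. Taking the right-of-DC solution: S = (-1.151, -30.04).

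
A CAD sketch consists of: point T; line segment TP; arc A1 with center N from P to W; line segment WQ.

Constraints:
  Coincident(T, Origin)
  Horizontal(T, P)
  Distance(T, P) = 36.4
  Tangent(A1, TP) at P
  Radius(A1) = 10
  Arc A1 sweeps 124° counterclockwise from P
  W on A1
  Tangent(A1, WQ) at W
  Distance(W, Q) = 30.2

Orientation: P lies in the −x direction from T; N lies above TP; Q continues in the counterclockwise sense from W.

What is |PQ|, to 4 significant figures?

41.53

T is at the origin; T and P share the same y with |TP| = 36.4 and P on the −x side, so P = (-36.40, 0.000). Since A1 is tangent to TP there, NP ⟂ TP, so N = P + (0, 10) = (-36.40, 10.00). On A1, P sits at bearing -90° from N; a 124° counterclockwise sweep puts W at bearing 34°, so W = N + 10.0·(cos 34°, sin 34°) = (-28.11, 15.59). Since A1 is tangent to WQ there, NW ⟂ WQ, so WQ runs along (−sin 34°, cos 34°); with |WQ| = 30.2, Q = (-45.00, 40.63). Then |PQ| = |Q − P| = 41.53.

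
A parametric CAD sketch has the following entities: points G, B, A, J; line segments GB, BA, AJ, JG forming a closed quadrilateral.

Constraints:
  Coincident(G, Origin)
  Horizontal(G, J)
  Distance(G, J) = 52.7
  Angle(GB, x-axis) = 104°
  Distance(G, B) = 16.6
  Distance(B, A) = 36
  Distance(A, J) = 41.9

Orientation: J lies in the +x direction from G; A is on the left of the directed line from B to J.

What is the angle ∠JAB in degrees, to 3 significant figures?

98.1°

Checks: GB at 104.0° ✓; |BA| = 36.00 ✓; |AJ| = 41.90 ✓.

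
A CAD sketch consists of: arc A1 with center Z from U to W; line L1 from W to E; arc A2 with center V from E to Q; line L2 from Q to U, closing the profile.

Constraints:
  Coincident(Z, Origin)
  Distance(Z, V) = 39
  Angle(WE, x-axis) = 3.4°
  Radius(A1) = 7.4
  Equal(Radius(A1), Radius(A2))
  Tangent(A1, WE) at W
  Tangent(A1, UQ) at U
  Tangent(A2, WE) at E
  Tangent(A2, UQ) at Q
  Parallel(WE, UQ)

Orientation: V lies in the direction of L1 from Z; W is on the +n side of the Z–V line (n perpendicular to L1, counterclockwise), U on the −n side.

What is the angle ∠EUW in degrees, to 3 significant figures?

69.2°

Tangency of A1 to both parallel lines with radius 7.4 puts W and U at Z ± 7.4·n: W = (-0.439, 7.39), U = (0.439, -7.39). Equal radii place E and Q the same way about V: E = V + 7.4·n = (38.5, 9.70), Q = V − 7.4·n = (39.4, -5.07). Then cos ∠EUW = UE·UW / (|UE||UW|), giving 69.2°.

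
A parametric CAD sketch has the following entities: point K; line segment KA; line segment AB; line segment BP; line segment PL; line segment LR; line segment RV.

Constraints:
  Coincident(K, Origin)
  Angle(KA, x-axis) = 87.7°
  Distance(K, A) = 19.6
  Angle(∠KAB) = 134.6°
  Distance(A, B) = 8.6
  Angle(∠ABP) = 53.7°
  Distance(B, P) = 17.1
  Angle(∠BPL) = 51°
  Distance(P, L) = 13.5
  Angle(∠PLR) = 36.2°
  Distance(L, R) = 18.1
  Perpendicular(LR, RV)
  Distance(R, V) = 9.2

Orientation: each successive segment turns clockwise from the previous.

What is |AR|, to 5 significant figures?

15.169

K is at the origin; KA runs at 87.7° with length 19.6, so A = (0.78658, 19.584). ∠KAB = 134.6° gives AB at 42.300° from the x-axis; with |AB| = 8.6, B = (7.1474, 25.372). ∠ABP = 53.7° gives BP at -84.000° from the x-axis; with |BP| = 17.1, P = (8.9348, 8.3658). ∠BPL = 51.0° gives PL at 147.00° from the x-axis; with |PL| = 13.5, L = (-2.3872, 15.718). ∠PLR = 36.2° gives LR at 3.2000° from the x-axis; with |LR| = 18.1, R = (15.685, 16.729). Then |AR| = |R − A| = 15.169.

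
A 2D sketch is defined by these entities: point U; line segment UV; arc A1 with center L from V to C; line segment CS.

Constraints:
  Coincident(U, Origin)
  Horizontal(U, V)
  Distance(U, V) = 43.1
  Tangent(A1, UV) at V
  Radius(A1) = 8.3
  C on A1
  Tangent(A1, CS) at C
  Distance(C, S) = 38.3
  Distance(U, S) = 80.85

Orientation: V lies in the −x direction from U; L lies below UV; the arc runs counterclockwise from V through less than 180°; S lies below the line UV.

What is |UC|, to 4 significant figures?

49.53

Checks: U = (0.00, 0.00) ✓; |LC| = 8.300 ✓; ∠(LC, CS) = 90.00° ✓; |CS| = 38.30 ✓; |US| = 80.85 ✓.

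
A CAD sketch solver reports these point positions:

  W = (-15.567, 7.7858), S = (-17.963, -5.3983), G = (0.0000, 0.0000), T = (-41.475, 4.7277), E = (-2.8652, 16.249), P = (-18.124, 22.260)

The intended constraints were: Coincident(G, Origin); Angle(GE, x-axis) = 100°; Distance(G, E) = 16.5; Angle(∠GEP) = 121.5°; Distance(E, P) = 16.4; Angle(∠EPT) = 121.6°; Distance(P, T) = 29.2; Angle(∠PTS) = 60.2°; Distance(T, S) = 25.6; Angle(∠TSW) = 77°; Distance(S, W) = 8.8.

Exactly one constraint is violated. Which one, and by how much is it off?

Distance(S, W) = 8.8 — off by 4.60.

G = (0.00, 0.00) ✓; GE at 100.0° ✓; |GE| = 16.50 ✓; ∠GEP = 121.5° ✓; |EP| = 16.40 ✓; ∠EPT = 121.6° ✓; |PT| = 29.20 ✓; ∠PTS = 60.20° ✓; |TS| = 25.60 ✓; ∠TSW = 77.00° ✓; |SW| = 13.40 ✗.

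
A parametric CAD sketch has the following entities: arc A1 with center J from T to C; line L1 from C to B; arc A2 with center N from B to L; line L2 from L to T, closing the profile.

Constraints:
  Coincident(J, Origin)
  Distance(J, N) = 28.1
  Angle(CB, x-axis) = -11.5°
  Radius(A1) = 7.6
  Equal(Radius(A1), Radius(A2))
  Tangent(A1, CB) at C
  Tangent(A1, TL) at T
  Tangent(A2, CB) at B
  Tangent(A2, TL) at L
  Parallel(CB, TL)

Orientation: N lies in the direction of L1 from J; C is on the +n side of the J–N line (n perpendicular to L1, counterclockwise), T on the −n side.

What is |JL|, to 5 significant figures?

29.110

The slot axis is L1's direction at -11.5°, so u = (cos -11.5°, sin -11.5°) = (0.97992, -0.19937) and n = (−sin -11.5°, cos -11.5°) = (0.19937, 0.97992). J is at the origin and N lies 28.1 along u from J, so N = 28.1·u = (27.536, -5.6022). Tangency of A1 to both parallel lines with radius 7.6 puts C and T at J ± 7.6·n: C = (1.5152, 7.4474), T = (-1.5152, -7.4474). Equal radii place B and L the same way about N: B = N + 7.6·n = (29.051, 1.8452), L = N − 7.6·n = (26.021, -13.050). Then |JL| = |L − J| = 29.110.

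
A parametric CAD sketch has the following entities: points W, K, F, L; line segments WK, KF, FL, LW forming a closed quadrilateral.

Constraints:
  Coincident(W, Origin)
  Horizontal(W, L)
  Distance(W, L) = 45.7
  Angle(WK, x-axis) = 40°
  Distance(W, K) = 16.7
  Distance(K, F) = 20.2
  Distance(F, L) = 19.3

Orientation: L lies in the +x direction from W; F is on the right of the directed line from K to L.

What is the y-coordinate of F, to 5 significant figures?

-3.8348

W is at the origin; W and L share the same y with |WL| = 45.7 and L in +x, so L = (45.7, 0). WK runs at 40.0° with |WK| = 16.7, so K = (12.793, 10.735). F is determined by |KF| = 20.2 and |FL| = 19.3 together: it lies at the intersection of circle(K, 20.2) and circle(L, 19.3). With |KL| = 34.614, the foot of the radical line on KL is 17.820 from K and the perpendicular offset is √(20.2² − 17.820²) = 9.5118. Taking the right-of-KL solution: F = (26.785, -3.8348).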